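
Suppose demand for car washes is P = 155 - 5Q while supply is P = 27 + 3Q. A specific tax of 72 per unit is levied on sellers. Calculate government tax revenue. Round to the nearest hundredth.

Pre-tax equilibrium: 155 - 5Q = 27 + 3Q gives Q* = 16, P* = 75.
With the tax, sellers need 72 more per unit: 155 - 5Q = 27 + 3Q + 72, so Q_t = 7. Buyers pay P_b = 120; sellers receive P_s = P_b - 72 = 48.
Revenue is the tax times quantity traded: 72 x 7 = 504.

504.00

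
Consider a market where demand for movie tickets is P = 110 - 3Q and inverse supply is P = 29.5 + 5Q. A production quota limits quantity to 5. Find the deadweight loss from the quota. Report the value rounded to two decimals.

Unrestricted equilibrium: Q* = (110 - 29.5)/(3 + 5) = 10.0625.
At Q = 5 the demand price is 110 - 3(5) = 95 and the supply price is 29.5 + 5(5) = 54.5.
DWL = (1/2)(gap between curves at 5) x (Q* - 5) = (1/2)(40.5)(5.0625) = 102.5156.

102.52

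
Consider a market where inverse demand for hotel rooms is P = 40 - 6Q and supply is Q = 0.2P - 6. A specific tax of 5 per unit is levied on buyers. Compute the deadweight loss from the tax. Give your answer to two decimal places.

Rewriting supply in inverse form: P = 30 + 5Q.
Pre-tax equilibrium: 40 - 6Q = 30 + 5Q gives Q* = 0.9091, P* = 34.5455.
A tax on buyers shifts demand down by 5: (40 - 5) - 6Q = 30 + 5Q, so Q_t = 0.4545. Buyers pay P_b = 37.2727; sellers receive P_s = P_b - 5 = 32.2727.
The welfare triangle lost has base Q* - Q_t = 0.4545 and height t = 5, so DWL = (1/2)(0.4545)(5) = 1.1364.

1.14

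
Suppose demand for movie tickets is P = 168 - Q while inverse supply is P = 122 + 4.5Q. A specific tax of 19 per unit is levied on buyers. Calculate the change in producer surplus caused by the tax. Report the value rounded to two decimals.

Without the tax, 168 - Q = 122 + 4.5Q so Q* = 8.3636 and P* = 159.6364.
With the tax, buyers' net willingness to pay falls by 19: (168 - 19) - Q = 122 + 4.5Q, so Q_t = 4.9091. Buyers pay P_b = 163.0909; sellers receive P_s = P_b - 19 = 144.0909.
PS falls from (1/2)(8.3636)(37.6364) = 157.3884 to (1/2)(4.9091)(22.0909) = 54.2231, a change of -103.1653.

-103.17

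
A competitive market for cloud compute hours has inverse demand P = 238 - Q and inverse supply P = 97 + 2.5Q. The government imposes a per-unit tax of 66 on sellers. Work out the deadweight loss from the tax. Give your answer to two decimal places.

622.29

Without the tax, 238 - Q = 97 + 2.5Q so Q* = 40.2857 and P* = 197.7143.
With the tax, sellers need 66 more per unit: 238 - Q = 97 + 2.5Q + 66, so Q_t = 21.4286. Buyers pay P_b = 216.5714; sellers receive P_s = P_b - 66 = 150.5714.
Deadweight loss is the triangle between the curves from Q_t to Q*: (1/2)(40.2857 - 21.4286)(66) = 622.2857.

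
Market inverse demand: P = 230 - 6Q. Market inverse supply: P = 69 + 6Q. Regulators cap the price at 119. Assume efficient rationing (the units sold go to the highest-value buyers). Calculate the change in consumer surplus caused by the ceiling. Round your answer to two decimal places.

Free-market equilibrium: 230 - 6Q = 69 + 6Q gives Q* = 13.4167, P* = 149.5.
At the ceiling price 119, quantity supplied is (119 - 69)/6 = 8.3333; supply is the short side, so Q = 8.3333 trades at P = 119.
CS goes from (1/2)(13.4167)(80.5) = 540.0208 to 716.6667 (computed as (230 - 119)(8.3333) - (1/2)(6)(8.3333)^2), a change of 176.6458.

176.65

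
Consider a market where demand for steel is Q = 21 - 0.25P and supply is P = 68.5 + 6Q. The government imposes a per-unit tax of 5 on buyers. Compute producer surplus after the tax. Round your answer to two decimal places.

3.31

Rewriting demand in inverse form: P = 84 - 4Q.
Pre-tax equilibrium: 84 - 4Q = 68.5 + 6Q gives Q* = 1.55, P* = 77.8.
A tax on buyers shifts demand down by 5: (84 - 5) - 4Q = 68.5 + 6Q, so Q_t = 1.05. Buyers pay P_b = 79.8; sellers receive P_s = P_b - 5 = 74.8.
Producer surplus is the triangle above supply below P_s: (1/2)(1.05)(74.8 - 68.5) = 3.3075.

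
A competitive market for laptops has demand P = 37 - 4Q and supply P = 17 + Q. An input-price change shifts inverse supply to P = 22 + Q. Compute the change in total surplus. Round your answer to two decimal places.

-17.50

Initial equilibrium: Q_0 = 4, P_0 = 21; CS_0 = (1/2)(4)(16) = 32, PS_0 = (1/2)(4)(4) = 8.
New equilibrium: 37 - 4Q = 22 + Q gives Q_1 = 3, P_1 = 25; CS_1 = 18, PS_1 = 4.5.
Change in total surplus = (18 + 4.5) - (32 + 8) = -17.5.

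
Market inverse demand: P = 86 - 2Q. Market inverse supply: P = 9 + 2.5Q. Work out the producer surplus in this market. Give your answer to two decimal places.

365.99

Set 86 - 2Q = 9 + 2.5Q, which gives 77 = 4.5Q, so Q* = 17.1111 and P* = 86 - 2(17.1111) = 51.7778.
The supply curve's price intercept is 9, so PS = (1/2)(Q*)(P* - 9) = (1/2)(17.1111)(42.7778) = 365.9877.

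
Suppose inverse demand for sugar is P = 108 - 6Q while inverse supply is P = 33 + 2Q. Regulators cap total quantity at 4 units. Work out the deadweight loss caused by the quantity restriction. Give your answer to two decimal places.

115.56

Unrestricted equilibrium: Q* = (108 - 33)/(6 + 2) = 9.375.
At Q = 4 the demand price is 108 - 6(4) = 84 and the supply price is 33 + 2(4) = 41.
Deadweight loss is the triangle between the curves from 4 to 9.375: (1/2)(84 - 41)(9.375 - 4) = 115.5625.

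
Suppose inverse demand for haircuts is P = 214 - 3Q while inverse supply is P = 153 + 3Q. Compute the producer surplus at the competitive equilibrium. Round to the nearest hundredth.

155.04

Setting demand equal to supply, 61 = 6Q, so Q* = 10.1667 and P* = 183.5.
Producer surplus is the triangle above supply below P*: (1/2)(10.1667)(183.5 - 153) = (1/2)(10.1667)(30.5) = 155.0417.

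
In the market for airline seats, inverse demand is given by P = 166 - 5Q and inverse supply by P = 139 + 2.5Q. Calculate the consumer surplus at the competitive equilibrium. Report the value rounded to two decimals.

Equilibrium: 166 - 5Q = 139 + 2.5Q, so Q* = 3.6 and P* = 148.
Consumer surplus is the triangle under demand above P*: (1/2)(3.6)(166 - 148) = (1/2)(3.6)(18) = 32.4.

32.40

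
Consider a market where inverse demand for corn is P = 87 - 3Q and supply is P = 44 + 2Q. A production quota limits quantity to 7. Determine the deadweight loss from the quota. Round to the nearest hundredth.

Without the quota, 87 - 3Q = 44 + 2Q gives Q* = 8.6.
At Q = 7 the demand price is 87 - 3(7) = 66 and the supply price is 44 + 2(7) = 58.
Deadweight loss is the triangle between the curves from 7 to 8.6: (1/2)(66 - 58)(8.6 - 7) = 6.4.

6.40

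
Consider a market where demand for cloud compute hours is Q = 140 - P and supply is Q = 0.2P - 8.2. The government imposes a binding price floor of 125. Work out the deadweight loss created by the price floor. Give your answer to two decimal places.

Rewriting demand in inverse form: P = 140 - Q.
Rewriting supply in inverse form: P = 41 + 5Q.
Without the control, 140 - Q = 41 + 5Q so Q* = 16.5 and P* = 123.5.
At the floor price 125, quantity demanded is (140 - 125)/1 = 15; demand is the short side, so Q = 15 trades at P = 125.
The lost-trades triangle has base Q* - 15 = 1.5 and height equal to the gap between the curves at Q = 15, which is 125 - 116 = 9. DWL = (1/2)(1.5)(9) = 6.75.

6.75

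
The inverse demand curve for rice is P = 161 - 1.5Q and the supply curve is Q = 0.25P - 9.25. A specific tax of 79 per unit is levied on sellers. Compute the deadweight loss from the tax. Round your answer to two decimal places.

Rewriting supply in inverse form: P = 37 + 4Q.
Without the tax, 161 - 1.5Q = 37 + 4Q so Q* = 22.5455 and P* = 127.1818.
With the tax, sellers need 79 more per unit: 161 - 1.5Q = 37 + 4Q + 79, so Q_t = 8.1818. Buyers pay P_b = 148.7273; sellers receive P_s = P_b - 79 = 69.7273.
The welfare triangle lost has base Q* - Q_t = 14.3636 and height t = 79, so DWL = (1/2)(14.3636)(79) = 567.3636.

567.36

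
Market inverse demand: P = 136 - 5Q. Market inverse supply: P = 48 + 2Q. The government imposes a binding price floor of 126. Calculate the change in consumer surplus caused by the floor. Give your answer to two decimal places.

-385.10

Without the control, 136 - 5Q = 48 + 2Q so Q* = 12.5714 and P* = 73.1429.
At P = 126, buyers demand (136 - 126)/5 = 2 while sellers would supply more, so the quantity traded is 2 at price 126.
CS goes from (1/2)(12.5714)(62.8571) = 395.102 to 10 (computed as (136 - 126)(2) - (1/2)(5)(2)^2), a change of -385.102.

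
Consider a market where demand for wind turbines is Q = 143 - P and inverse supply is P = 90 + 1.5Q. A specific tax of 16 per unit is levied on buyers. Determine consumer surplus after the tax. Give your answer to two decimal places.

Rewriting demand in inverse form: P = 143 - Q.
Pre-tax equilibrium: 143 - Q = 90 + 1.5Q gives Q* = 21.2, P* = 121.8.
With the tax, buyers' net willingness to pay falls by 16: (143 - 16) - Q = 90 + 1.5Q, so Q_t = 14.8. Buyers pay P_b = 128.2; sellers receive P_s = P_b - 16 = 112.2.
CS = (1/2)(Q_t)(143 - P_b) = (1/2)(14.8)(14.8) = 109.52.

109.52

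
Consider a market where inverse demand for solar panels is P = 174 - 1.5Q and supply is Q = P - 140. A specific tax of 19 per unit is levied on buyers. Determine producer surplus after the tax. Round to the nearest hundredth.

Rewriting supply in inverse form: P = 140 + Q.
Without the tax, 174 - 1.5Q = 140 + Q so Q* = 13.6 and P* = 153.6.
With the tax, buyers' net willingness to pay falls by 19: (174 - 19) - 1.5Q = 140 + Q, so Q_t = 6. Buyers pay P_b = 165; sellers receive P_s = P_b - 19 = 146.
Producer surplus is the triangle above supply below P_s: (1/2)(6)(146 - 140) = 18.

18.00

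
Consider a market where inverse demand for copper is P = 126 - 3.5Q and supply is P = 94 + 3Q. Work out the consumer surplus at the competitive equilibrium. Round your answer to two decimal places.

42.41

Setting demand equal to supply, 32 = 6.5Q, so Q* = 4.9231 and P* = 108.7692.
Consumer surplus is the triangle under demand above P*: (1/2)(4.9231)(126 - 108.7692) = (1/2)(4.9231)(17.2308) = 42.4142.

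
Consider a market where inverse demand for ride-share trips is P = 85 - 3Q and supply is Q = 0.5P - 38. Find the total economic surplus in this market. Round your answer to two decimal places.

Rewriting supply in inverse form: P = 76 + 2Q.
Setting demand equal to supply, 9 = 5Q, so Q* = 1.8 and P* = 79.6.
CS = (1/2)(1.8)(5.4) = 4.86 and PS = (1/2)(1.8)(3.6) = 3.24, so total surplus = 8.1.

8.10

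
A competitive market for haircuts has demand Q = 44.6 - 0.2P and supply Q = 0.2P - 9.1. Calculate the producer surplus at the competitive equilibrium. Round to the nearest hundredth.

787.66

Rewriting demand in inverse form: P = 223 - 5Q.
Rewriting supply in inverse form: P = 45.5 + 5Q.
Setting demand equal to supply, 177.5 = 10Q, so Q* = 17.75 and P* = 134.25.
Producer surplus is the triangle above supply below P*: (1/2)(17.75)(134.25 - 45.5) = (1/2)(17.75)(88.75) = 787.6562.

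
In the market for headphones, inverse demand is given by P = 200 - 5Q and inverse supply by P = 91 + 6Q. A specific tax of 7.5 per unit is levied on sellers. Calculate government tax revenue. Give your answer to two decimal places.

Without the tax, 200 - 5Q = 91 + 6Q so Q* = 9.9091 and P* = 150.4545.
With the tax, sellers need 7.5 more per unit: 200 - 5Q = 91 + 6Q + 7.5, so Q_t = 9.2273. Buyers pay P_b = 153.8636; sellers receive P_s = P_b - 7.5 = 146.3636.
Tax revenue = t x Q_t = 7.5 x 9.2273 = 69.2045.

69.20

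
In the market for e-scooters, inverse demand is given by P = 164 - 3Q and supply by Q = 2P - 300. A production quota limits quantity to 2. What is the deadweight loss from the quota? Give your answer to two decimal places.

Rewriting supply in inverse form: P = 150 + 0.5Q.
Unrestricted equilibrium: Q* = (164 - 150)/(3 + 0.5) = 4.
At Q = 2 the demand price is 164 - 3(2) = 158 and the supply price is 150 + 0.5(2) = 151.
DWL = (1/2)(gap between curves at 2) x (Q* - 2) = (1/2)(7)(2) = 7.

7.00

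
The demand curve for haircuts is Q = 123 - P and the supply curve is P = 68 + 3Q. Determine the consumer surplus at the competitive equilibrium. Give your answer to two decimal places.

94.53

Rewriting demand in inverse form: P = 123 - Q.
Equilibrium: 123 - Q = 68 + 3Q, so Q* = 13.75 and P* = 109.25.
CS is the area between the demand curve and P* from 0 to Q*: (1/2)(13.75)(13.75) = 94.5312.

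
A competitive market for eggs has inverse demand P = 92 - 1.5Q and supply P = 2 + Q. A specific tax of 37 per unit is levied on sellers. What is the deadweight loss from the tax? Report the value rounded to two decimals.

273.80

Pre-tax equilibrium: 92 - 1.5Q = 2 + Q gives Q* = 36, P* = 38.
A tax on sellers shifts supply up by 37: 92 - 1.5Q = 2 + Q + 37, so Q_t = 21.2. Buyers pay P_b = 60.2; sellers receive P_s = P_b - 37 = 23.2.
Deadweight loss is the triangle between the curves from Q_t to Q*: (1/2)(36 - 21.2)(37) = 273.8.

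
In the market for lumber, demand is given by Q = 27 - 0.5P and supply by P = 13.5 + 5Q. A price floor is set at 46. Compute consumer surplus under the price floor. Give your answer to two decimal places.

16.00

Rewriting demand in inverse form: P = 54 - 2Q.
Free-market equilibrium: 54 - 2Q = 13.5 + 5Q gives Q* = 5.7857, P* = 42.4286.
At the floor price 46, quantity demanded is (54 - 46)/2 = 4; demand is the short side, so Q = 4 trades at P = 46.
CS is the triangle under demand above 46: (1/2)(4)(54 - 46) = 16.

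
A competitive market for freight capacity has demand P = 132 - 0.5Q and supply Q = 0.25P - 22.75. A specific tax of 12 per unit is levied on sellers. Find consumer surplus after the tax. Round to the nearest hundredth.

Rewriting supply in inverse form: P = 91 + 4Q.
Pre-tax equilibrium: 132 - 0.5Q = 91 + 4Q gives Q* = 9.1111, P* = 127.4444.
With the tax, sellers need 12 more per unit: 132 - 0.5Q = 91 + 4Q + 12, so Q_t = 6.4444. Buyers pay P_b = 128.7778; sellers receive P_s = P_b - 12 = 116.7778.
CS = (1/2)(Q_t)(132 - P_b) = (1/2)(6.4444)(3.2222) = 10.3827.

10.38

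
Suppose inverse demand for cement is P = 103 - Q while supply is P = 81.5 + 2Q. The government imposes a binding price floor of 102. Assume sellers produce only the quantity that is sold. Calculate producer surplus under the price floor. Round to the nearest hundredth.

19.50

Without the control, 103 - Q = 81.5 + 2Q so Q* = 7.1667 and P* = 95.8333.
At the floor price 102, quantity demanded is (103 - 102)/1 = 1; demand is the short side, so Q = 1 trades at P = 102.
The supply price at Q = 1 is 83.5. PS is the trapezoid between 102 and supply over [0, 1]: (1/2)[(102 - 81.5) + (102 - 83.5)](1) = 19.5.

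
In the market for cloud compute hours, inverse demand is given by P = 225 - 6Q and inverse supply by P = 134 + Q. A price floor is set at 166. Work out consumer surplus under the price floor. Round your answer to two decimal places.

Free-market equilibrium: 225 - 6Q = 134 + Q gives Q* = 13, P* = 147.
At the floor price 166, quantity demanded is (225 - 166)/6 = 9.8333; demand is the short side, so Q = 9.8333 trades at P = 166.
CS is the triangle under demand above 166: (1/2)(9.8333)(225 - 166) = 290.0833.

290.08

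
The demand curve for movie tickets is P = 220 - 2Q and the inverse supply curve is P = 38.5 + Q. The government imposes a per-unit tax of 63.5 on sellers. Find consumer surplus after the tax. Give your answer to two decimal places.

Pre-tax equilibrium: 220 - 2Q = 38.5 + Q gives Q* = 60.5, P* = 99.
A tax on sellers shifts supply up by 63.5: 220 - 2Q = 38.5 + Q + 63.5, so Q_t = 39.3333. Buyers pay P_b = 141.3333; sellers receive P_s = P_b - 63.5 = 77.8333.
Consumer surplus is the triangle under demand above P_b: (1/2)(39.3333)(220 - 141.3333) = 1547.1111.

1547.11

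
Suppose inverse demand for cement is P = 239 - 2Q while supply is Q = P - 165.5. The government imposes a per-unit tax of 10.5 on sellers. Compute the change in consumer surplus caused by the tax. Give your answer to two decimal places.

-159.25

Rewriting supply in inverse form: P = 165.5 + Q.
Without the tax, 239 - 2Q = 165.5 + Q so Q* = 24.5 and P* = 190.
A tax on sellers shifts supply up by 10.5: 239 - 2Q = 165.5 + Q + 10.5, so Q_t = 21. Buyers pay P_b = 197; sellers receive P_s = P_b - 10.5 = 186.5.
Consumers lose the trapezoid between P* and P_b out to Q_t plus the triangle from Q_t to Q*: change in CS = 441 - 600.25 = -159.25.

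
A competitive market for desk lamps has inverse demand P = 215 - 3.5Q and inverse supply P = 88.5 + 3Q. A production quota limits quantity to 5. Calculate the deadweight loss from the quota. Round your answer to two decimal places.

679.69

Without the quota, 215 - 3.5Q = 88.5 + 3Q gives Q* = 19.4615.
At Q = 5 the demand price is 215 - 3.5(5) = 197.5 and the supply price is 88.5 + 3(5) = 103.5.
DWL = (1/2)(gap between curves at 5) x (Q* - 5) = (1/2)(94)(14.4615) = 679.6923.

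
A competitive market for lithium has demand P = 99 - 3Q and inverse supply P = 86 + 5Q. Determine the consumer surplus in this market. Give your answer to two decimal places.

Equilibrium: 99 - 3Q = 86 + 5Q, so Q* = 1.625 and P* = 94.125.
The demand choke price is 99, so CS = (1/2)(Q*)(99 - P*) = (1/2)(1.625)(4.875) = 3.9609.

3.96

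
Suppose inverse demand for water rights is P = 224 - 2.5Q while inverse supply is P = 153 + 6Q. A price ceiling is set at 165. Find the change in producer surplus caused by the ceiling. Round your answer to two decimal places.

-197.31

Free-market equilibrium: 224 - 2.5Q = 153 + 6Q gives Q* = 8.3529, P* = 203.1176.
At P = 165, sellers supply (165 - 153)/6 = 2 while buyers want more, so the quantity traded is 2 at price 165.
PS goes from (1/2)(8.3529)(50.1176) = 209.3149 to 12 (computed as (165 - 153)(2) - (1/2)(6)(2)^2), a change of -197.3149.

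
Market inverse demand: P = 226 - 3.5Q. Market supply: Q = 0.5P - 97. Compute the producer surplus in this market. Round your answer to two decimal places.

33.85

Rewriting supply in inverse form: P = 194 + 2Q.
Equilibrium: 226 - 3.5Q = 194 + 2Q, so Q* = 5.8182 and P* = 205.6364.
Producer surplus is the triangle above supply below P*: (1/2)(5.8182)(205.6364 - 194) = (1/2)(5.8182)(11.6364) = 33.8512.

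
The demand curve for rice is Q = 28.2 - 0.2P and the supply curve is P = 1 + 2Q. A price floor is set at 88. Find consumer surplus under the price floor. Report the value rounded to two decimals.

Rewriting demand in inverse form: P = 141 - 5Q.
Free-market equilibrium: 141 - 5Q = 1 + 2Q gives Q* = 20, P* = 41.
At the floor price 88, quantity demanded is (141 - 88)/5 = 10.6; demand is the short side, so Q = 10.6 trades at P = 88.
CS is the triangle under demand above 88: (1/2)(10.6)(141 - 88) = 280.9.

280.90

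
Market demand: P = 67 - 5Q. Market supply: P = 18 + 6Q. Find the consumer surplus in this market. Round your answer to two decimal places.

Equilibrium: 67 - 5Q = 18 + 6Q, so Q* = 4.4545 and P* = 44.7273.
Consumer surplus is the triangle under demand above P*: (1/2)(4.4545)(67 - 44.7273) = (1/2)(4.4545)(22.2727) = 49.6074.

49.61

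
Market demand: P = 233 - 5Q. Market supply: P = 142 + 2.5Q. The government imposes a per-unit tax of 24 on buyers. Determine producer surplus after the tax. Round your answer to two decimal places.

Pre-tax equilibrium: 233 - 5Q = 142 + 2.5Q gives Q* = 12.1333, P* = 172.3333.
With the tax, buyers' net willingness to pay falls by 24: (233 - 24) - 5Q = 142 + 2.5Q, so Q_t = 8.9333. Buyers pay P_b = 188.3333; sellers receive P_s = P_b - 24 = 164.3333.
PS = (1/2)(Q_t)(P_s - 142) = (1/2)(8.9333)(22.3333) = 99.7556.

99.76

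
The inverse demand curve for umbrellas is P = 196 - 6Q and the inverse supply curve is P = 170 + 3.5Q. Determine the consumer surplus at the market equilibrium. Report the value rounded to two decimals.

Setting demand equal to supply, 26 = 9.5Q, so Q* = 2.7368 and P* = 179.5789.
CS is the area between the demand curve and P* from 0 to Q*: (1/2)(2.7368)(16.4211) = 22.4709.

22.47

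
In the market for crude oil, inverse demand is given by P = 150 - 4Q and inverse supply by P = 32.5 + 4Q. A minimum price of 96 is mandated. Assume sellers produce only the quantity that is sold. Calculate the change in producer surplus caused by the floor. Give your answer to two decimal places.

61.30

Free-market equilibrium: 150 - 4Q = 32.5 + 4Q gives Q* = 14.6875, P* = 91.25.
At P = 96, buyers demand (150 - 96)/4 = 13.5 while sellers would supply more, so the quantity traded is 13.5 at price 96.
PS goes from (1/2)(14.6875)(58.75) = 431.4453 to 492.75 (computed as (96 - 32.5)(13.5) - (1/2)(4)(13.5)^2), a change of 61.3047.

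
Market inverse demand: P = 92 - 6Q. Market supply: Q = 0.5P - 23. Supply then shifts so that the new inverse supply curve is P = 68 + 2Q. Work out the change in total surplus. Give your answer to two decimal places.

-96.25

Rewriting supply in inverse form: P = 46 + 2Q.
Initial equilibrium: Q_0 = 5.75, P_0 = 57.5; CS_0 = (1/2)(5.75)(34.5) = 99.1875, PS_0 = (1/2)(5.75)(11.5) = 33.0625.
New equilibrium: 92 - 6Q = 68 + 2Q gives Q_1 = 3, P_1 = 74; CS_1 = 27, PS_1 = 9.
Change in total surplus = (27 + 9) - (99.1875 + 33.0625) = -96.25.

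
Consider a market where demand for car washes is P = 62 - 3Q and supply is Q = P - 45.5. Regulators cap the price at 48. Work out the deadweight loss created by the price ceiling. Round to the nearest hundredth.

Rewriting supply in inverse form: P = 45.5 + Q.
Free-market equilibrium: 62 - 3Q = 45.5 + Q gives Q* = 4.125, P* = 49.625.
At the ceiling price 48, quantity supplied is (48 - 45.5)/1 = 2.5; supply is the short side, so Q = 2.5 trades at P = 48.
At Q = 2.5 the demand price is 54.5 and the supply price is 48. Deadweight loss is the triangle between the curves from 2.5 to 4.125: (1/2)(54.5 - 48)(4.125 - 2.5) = 5.2812.

5.28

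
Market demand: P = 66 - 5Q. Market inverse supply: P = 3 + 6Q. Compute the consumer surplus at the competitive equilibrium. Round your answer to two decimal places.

Set 66 - 5Q = 3 + 6Q, which gives 63 = 11Q, so Q* = 5.7273 and P* = 66 - 5(5.7273) = 37.3636.
CS is the area between the demand curve and P* from 0 to Q*: (1/2)(5.7273)(28.6364) = 82.0041.

82.00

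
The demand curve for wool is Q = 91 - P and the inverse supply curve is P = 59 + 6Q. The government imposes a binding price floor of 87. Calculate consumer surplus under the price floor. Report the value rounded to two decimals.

Rewriting demand in inverse form: P = 91 - Q.
Without the control, 91 - Q = 59 + 6Q so Q* = 4.5714 and P* = 86.4286.
At P = 87, buyers demand (91 - 87)/1 = 4 while sellers would supply more, so the quantity traded is 4 at price 87.
CS is the triangle under demand above 87: (1/2)(4)(91 - 87) = 8.

8.00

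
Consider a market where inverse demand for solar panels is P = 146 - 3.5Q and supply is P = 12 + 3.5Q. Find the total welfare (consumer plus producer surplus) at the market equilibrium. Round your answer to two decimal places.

Equilibrium: 146 - 3.5Q = 12 + 3.5Q, so Q* = 19.1429 and P* = 79.
Total surplus is the full triangle between the curves from 0 to Q*: (1/2)(19.1429)(146 - 12) = 1282.5714.

1282.57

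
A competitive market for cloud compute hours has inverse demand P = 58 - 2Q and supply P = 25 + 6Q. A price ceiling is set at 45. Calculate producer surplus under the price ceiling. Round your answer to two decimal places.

33.33

Without the control, 58 - 2Q = 25 + 6Q so Q* = 4.125 and P* = 49.75.
At P = 45, sellers supply (45 - 25)/6 = 3.3333 while buyers want more, so the quantity traded is 3.3333 at price 45.
PS is the triangle above supply below 45: (1/2)(3.3333)(45 - 25) = 33.3333.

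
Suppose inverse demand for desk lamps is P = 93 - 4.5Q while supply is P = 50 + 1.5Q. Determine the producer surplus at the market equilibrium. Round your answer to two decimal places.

38.52

Setting demand equal to supply, 43 = 6Q, so Q* = 7.1667 and P* = 60.75.
Producer surplus is the triangle above supply below P*: (1/2)(7.1667)(60.75 - 50) = (1/2)(7.1667)(10.75) = 38.5208.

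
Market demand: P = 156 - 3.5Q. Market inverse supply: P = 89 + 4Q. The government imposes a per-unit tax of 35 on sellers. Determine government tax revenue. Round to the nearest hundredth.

149.33

Without the tax, 156 - 3.5Q = 89 + 4Q so Q* = 8.9333 and P* = 124.7333.
A tax on sellers shifts supply up by 35: 156 - 3.5Q = 89 + 4Q + 35, so Q_t = 4.2667. Buyers pay P_b = 141.0667; sellers receive P_s = P_b - 35 = 106.0667.
Revenue is the tax times quantity traded: 35 x 4.2667 = 149.3333.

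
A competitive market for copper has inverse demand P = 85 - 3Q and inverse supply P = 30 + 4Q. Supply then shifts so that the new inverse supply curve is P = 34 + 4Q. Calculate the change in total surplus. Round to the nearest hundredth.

-30.29

Initial equilibrium: Q_0 = 7.8571, P_0 = 61.4286; CS_0 = (1/2)(7.8571)(23.5714) = 92.602, PS_0 = (1/2)(7.8571)(31.4286) = 123.4694.
New equilibrium: 85 - 3Q = 34 + 4Q gives Q_1 = 7.2857, P_1 = 63.1429; CS_1 = 79.6224, PS_1 = 106.1633.
Change in total surplus = (79.6224 + 106.1633) - (92.602 + 123.4694) = -30.2857.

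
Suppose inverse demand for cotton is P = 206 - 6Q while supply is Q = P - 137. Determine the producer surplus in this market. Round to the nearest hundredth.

Rewriting supply in inverse form: P = 137 + Q.
Set 206 - 6Q = 137 + Q, which gives 69 = 7Q, so Q* = 9.8571 and P* = 206 - 6(9.8571) = 146.8571.
The supply curve's price intercept is 137, so PS = (1/2)(Q*)(P* - 137) = (1/2)(9.8571)(9.8571) = 48.5816.

48.58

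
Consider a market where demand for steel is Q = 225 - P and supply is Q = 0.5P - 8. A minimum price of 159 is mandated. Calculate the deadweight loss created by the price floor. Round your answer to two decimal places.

Rewriting demand in inverse form: P = 225 - Q.
Rewriting supply in inverse form: P = 16 + 2Q.
Free-market equilibrium: 225 - Q = 16 + 2Q gives Q* = 69.6667, P* = 155.3333.
At the floor price 159, quantity demanded is (225 - 159)/1 = 66; demand is the short side, so Q = 66 trades at P = 159.
The lost-trades triangle has base Q* - 66 = 3.6667 and height equal to the gap between the curves at Q = 66, which is 159 - 148 = 11. DWL = (1/2)(3.6667)(11) = 20.1667.

20.17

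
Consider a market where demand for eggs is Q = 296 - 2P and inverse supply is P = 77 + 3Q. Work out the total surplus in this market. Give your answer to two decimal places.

Rewriting demand in inverse form: P = 148 - 0.5Q.
Equilibrium: 148 - 0.5Q = 77 + 3Q, so Q* = 20.2857 and P* = 137.8571.
CS = (1/2)(20.2857)(10.1429) = 102.8776 and PS = (1/2)(20.2857)(60.8571) = 617.2653, so total surplus = 720.1429.

720.14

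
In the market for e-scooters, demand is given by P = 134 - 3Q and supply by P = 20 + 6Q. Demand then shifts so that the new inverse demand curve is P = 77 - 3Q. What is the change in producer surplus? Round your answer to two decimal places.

-361.00

Initial equilibrium: Q_0 = 12.6667, P_0 = 96; CS_0 = (1/2)(12.6667)(38) = 240.6667, PS_0 = (1/2)(12.6667)(76) = 481.3333.
New equilibrium: 77 - 3Q = 20 + 6Q gives Q_1 = 6.3333, P_1 = 58; CS_1 = 60.1667, PS_1 = 120.3333.
Change in producer surplus = 120.3333 - 481.3333 = -361.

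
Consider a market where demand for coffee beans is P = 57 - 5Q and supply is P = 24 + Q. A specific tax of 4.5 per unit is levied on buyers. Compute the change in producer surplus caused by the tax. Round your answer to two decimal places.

Without the tax, 57 - 5Q = 24 + Q so Q* = 5.5 and P* = 29.5.
A tax on buyers shifts demand down by 4.5: (57 - 4.5) - 5Q = 24 + Q, so Q_t = 4.75. Buyers pay P_b = 33.25; sellers receive P_s = P_b - 4.5 = 28.75.
PS falls from (1/2)(5.5)(5.5) = 15.125 to (1/2)(4.75)(4.75) = 11.2812, a change of -3.8438.

-3.84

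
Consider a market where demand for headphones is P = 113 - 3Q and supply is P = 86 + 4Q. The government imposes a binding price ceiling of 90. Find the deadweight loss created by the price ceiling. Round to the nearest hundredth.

28.57

Without the control, 113 - 3Q = 86 + 4Q so Q* = 3.8571 and P* = 101.4286.
At P = 90, sellers supply (90 - 86)/4 = 1 while buyers want more, so the quantity traded is 1 at price 90.
The lost-trades triangle has base Q* - 1 = 2.8571 and height equal to the gap between the curves at Q = 1, which is 110 - 90 = 20. DWL = (1/2)(2.8571)(20) = 28.5714.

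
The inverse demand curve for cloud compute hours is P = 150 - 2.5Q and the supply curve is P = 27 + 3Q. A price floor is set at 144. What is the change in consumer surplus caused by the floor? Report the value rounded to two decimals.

Free-market equilibrium: 150 - 2.5Q = 27 + 3Q gives Q* = 22.3636, P* = 94.0909.
At P = 144, buyers demand (150 - 144)/2.5 = 2.4 while sellers would supply more, so the quantity traded is 2.4 at price 144.
CS goes from (1/2)(22.3636)(55.9091) = 625.1653 to 7.2 (computed as (150 - 144)(2.4) - (1/2)(2.5)(2.4)^2), a change of -617.9653.

-617.97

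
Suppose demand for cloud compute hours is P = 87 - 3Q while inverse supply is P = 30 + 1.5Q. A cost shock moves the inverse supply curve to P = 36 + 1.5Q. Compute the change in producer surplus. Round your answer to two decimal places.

-24.00

Initial equilibrium: Q_0 = 12.6667, P_0 = 49; CS_0 = (1/2)(12.6667)(38) = 240.6667, PS_0 = (1/2)(12.6667)(19) = 120.3333.
New equilibrium: 87 - 3Q = 36 + 1.5Q gives Q_1 = 11.3333, P_1 = 53; CS_1 = 192.6667, PS_1 = 96.3333.
Change in producer surplus = 96.3333 - 120.3333 = -24.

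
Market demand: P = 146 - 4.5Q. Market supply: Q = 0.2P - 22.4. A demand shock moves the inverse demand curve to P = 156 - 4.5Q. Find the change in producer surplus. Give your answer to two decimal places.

21.61

Rewriting supply in inverse form: P = 112 + 5Q.
Initial equilibrium: Q_0 = 3.5789, P_0 = 129.8947; CS_0 = (1/2)(3.5789)(16.1053) = 28.8199, PS_0 = (1/2)(3.5789)(17.8947) = 32.0222.
New equilibrium: 156 - 4.5Q = 112 + 5Q gives Q_1 = 4.6316, P_1 = 135.1579; CS_1 = 48.2659, PS_1 = 53.6288.
Change in producer surplus = 53.6288 - 32.0222 = 21.6066.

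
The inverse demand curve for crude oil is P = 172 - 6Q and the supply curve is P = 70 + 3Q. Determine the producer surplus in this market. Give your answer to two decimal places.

192.67

Set 172 - 6Q = 70 + 3Q, which gives 102 = 9Q, so Q* = 11.3333 and P* = 172 - 6(11.3333) = 104.
The supply curve's price intercept is 70, so PS = (1/2)(Q*)(P* - 70) = (1/2)(11.3333)(34) = 192.6667.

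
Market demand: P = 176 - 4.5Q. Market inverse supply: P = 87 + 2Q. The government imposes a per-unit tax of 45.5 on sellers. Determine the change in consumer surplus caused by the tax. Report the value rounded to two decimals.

-321.06

Without the tax, 176 - 4.5Q = 87 + 2Q so Q* = 13.6923 and P* = 114.3846.
With the tax, sellers need 45.5 more per unit: 176 - 4.5Q = 87 + 2Q + 45.5, so Q_t = 6.6923. Buyers pay P_b = 145.8846; sellers receive P_s = P_b - 45.5 = 100.3846.
CS falls from (1/2)(13.6923)(61.6154) = 421.8284 to (1/2)(6.6923)(30.1154) = 100.7707, a change of -321.0577.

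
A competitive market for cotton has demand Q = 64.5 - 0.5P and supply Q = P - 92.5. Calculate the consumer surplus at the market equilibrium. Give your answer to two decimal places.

148.03

Rewriting demand in inverse form: P = 129 - 2Q.
Rewriting supply in inverse form: P = 92.5 + Q.
Equilibrium: 129 - 2Q = 92.5 + Q, so Q* = 12.1667 and P* = 104.6667.
Consumer surplus is the triangle under demand above P*: (1/2)(12.1667)(129 - 104.6667) = (1/2)(12.1667)(24.3333) = 148.0278.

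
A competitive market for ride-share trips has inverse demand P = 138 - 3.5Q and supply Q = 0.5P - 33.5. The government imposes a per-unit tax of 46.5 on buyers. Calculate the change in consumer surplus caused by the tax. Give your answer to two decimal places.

Rewriting supply in inverse form: P = 67 + 2Q.
Without the tax, 138 - 3.5Q = 67 + 2Q so Q* = 12.9091 and P* = 92.8182.
With the tax, buyers' net willingness to pay falls by 46.5: (138 - 46.5) - 3.5Q = 67 + 2Q, so Q_t = 4.4545. Buyers pay P_b = 122.4091; sellers receive P_s = P_b - 46.5 = 75.9091.
Consumers lose the trapezoid between P* and P_b out to Q_t plus the triangle from Q_t to Q*: change in CS = 34.7252 - 291.6281 = -256.9029.

-256.90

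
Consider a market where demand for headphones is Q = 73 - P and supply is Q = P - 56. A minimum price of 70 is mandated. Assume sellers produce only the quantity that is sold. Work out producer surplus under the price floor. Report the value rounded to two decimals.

Rewriting demand in inverse form: P = 73 - Q.
Rewriting supply in inverse form: P = 56 + Q.
Free-market equilibrium: 73 - Q = 56 + Q gives Q* = 8.5, P* = 64.5.
At the floor price 70, quantity demanded is (73 - 70)/1 = 3; demand is the short side, so Q = 3 trades at P = 70.
The supply price at Q = 3 is 59. PS is the trapezoid between 70 and supply over [0, 3]: (1/2)[(70 - 56) + (70 - 59)](3) = 37.5.

37.50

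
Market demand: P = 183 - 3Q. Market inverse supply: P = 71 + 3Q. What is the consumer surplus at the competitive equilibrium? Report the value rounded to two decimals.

522.67

Setting demand equal to supply, 112 = 6Q, so Q* = 18.6667 and P* = 127.
The demand choke price is 183, so CS = (1/2)(Q*)(183 - P*) = (1/2)(18.6667)(56) = 522.6667.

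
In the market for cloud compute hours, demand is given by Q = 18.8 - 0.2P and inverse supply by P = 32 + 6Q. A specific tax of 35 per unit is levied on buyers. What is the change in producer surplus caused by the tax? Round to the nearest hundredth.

Rewriting demand in inverse form: P = 94 - 5Q.
Pre-tax equilibrium: 94 - 5Q = 32 + 6Q gives Q* = 5.6364, P* = 65.8182.
With the tax, buyers' net willingness to pay falls by 35: (94 - 35) - 5Q = 32 + 6Q, so Q_t = 2.4545. Buyers pay P_b = 81.7273; sellers receive P_s = P_b - 35 = 46.7273.
PS falls from (1/2)(5.6364)(33.8182) = 95.3058 to (1/2)(2.4545)(14.7273) = 18.0744, a change of -77.2314.

-77.23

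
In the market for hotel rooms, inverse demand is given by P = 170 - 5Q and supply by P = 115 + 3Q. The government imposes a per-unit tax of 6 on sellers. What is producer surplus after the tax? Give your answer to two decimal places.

56.27

Pre-tax equilibrium: 170 - 5Q = 115 + 3Q gives Q* = 6.875, P* = 135.625.
A tax on sellers shifts supply up by 6: 170 - 5Q = 115 + 3Q + 6, so Q_t = 6.125. Buyers pay P_b = 139.375; sellers receive P_s = P_b - 6 = 133.375.
Producer surplus is the triangle above supply below P_s: (1/2)(6.125)(133.375 - 115) = 56.2734.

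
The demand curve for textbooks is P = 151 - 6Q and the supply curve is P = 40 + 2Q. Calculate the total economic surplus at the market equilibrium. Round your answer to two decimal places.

Setting demand equal to supply, 111 = 8Q, so Q* = 13.875 and P* = 67.75.
Total surplus is the full triangle between the curves from 0 to Q*: (1/2)(13.875)(151 - 40) = 770.0625.

770.06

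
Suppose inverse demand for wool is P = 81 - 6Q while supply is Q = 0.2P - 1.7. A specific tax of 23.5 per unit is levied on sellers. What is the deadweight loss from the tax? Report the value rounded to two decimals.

25.10

Rewriting supply in inverse form: P = 8.5 + 5Q.
Pre-tax equilibrium: 81 - 6Q = 8.5 + 5Q gives Q* = 6.5909, P* = 41.4545.
A tax on sellers shifts supply up by 23.5: 81 - 6Q = 8.5 + 5Q + 23.5, so Q_t = 4.4545. Buyers pay P_b = 54.2727; sellers receive P_s = P_b - 23.5 = 30.7727.
Deadweight loss is the triangle between the curves from Q_t to Q*: (1/2)(6.5909 - 4.4545)(23.5) = 25.1023.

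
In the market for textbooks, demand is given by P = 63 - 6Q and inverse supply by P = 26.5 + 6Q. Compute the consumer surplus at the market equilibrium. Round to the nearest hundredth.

27.76

Set 63 - 6Q = 26.5 + 6Q, which gives 36.5 = 12Q, so Q* = 3.0417 and P* = 63 - 6(3.0417) = 44.75.
Consumer surplus is the triangle under demand above P*: (1/2)(3.0417)(63 - 44.75) = (1/2)(3.0417)(18.25) = 27.7552.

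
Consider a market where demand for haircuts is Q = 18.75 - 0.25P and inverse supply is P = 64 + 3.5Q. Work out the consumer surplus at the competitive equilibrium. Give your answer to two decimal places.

Rewriting demand in inverse form: P = 75 - 4Q.
Setting demand equal to supply, 11 = 7.5Q, so Q* = 1.4667 and P* = 69.1333.
Consumer surplus is the triangle under demand above P*: (1/2)(1.4667)(75 - 69.1333) = (1/2)(1.4667)(5.8667) = 4.3022.

4.30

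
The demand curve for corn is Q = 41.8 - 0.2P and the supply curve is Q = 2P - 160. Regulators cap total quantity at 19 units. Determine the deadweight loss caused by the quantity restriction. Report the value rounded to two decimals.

Rewriting demand in inverse form: P = 209 - 5Q.
Rewriting supply in inverse form: P = 80 + 0.5Q.
Without the quota, 209 - 5Q = 80 + 0.5Q gives Q* = 23.4545.
At Q = 19 the demand price is 209 - 5(19) = 114 and the supply price is 80 + 0.5(19) = 89.5.
Deadweight loss is the triangle between the curves from 19 to 23.4545: (1/2)(114 - 89.5)(23.4545 - 19) = 54.5682.

54.57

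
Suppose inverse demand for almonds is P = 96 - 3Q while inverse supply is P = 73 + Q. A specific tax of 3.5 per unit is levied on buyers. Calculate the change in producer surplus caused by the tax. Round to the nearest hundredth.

-4.65

Pre-tax equilibrium: 96 - 3Q = 73 + Q gives Q* = 5.75, P* = 78.75.
A tax on buyers shifts demand down by 3.5: (96 - 3.5) - 3Q = 73 + Q, so Q_t = 4.875. Buyers pay P_b = 81.375; sellers receive P_s = P_b - 3.5 = 77.875.
Producers lose the trapezoid between P_s and P* out to Q_t plus the triangle from Q_t to Q*: change in PS = 11.8828 - 16.5312 = -4.6484.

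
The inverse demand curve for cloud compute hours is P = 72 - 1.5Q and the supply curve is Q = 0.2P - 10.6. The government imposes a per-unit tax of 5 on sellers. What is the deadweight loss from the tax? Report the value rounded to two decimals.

Rewriting supply in inverse form: P = 53 + 5Q.
Pre-tax equilibrium: 72 - 1.5Q = 53 + 5Q gives Q* = 2.9231, P* = 67.6154.
A tax on sellers shifts supply up by 5: 72 - 1.5Q = 53 + 5Q + 5, so Q_t = 2.1538. Buyers pay P_b = 68.7692; sellers receive P_s = P_b - 5 = 63.7692.
The welfare triangle lost has base Q* - Q_t = 0.7692 and height t = 5, so DWL = (1/2)(0.7692)(5) = 1.9231.

1.92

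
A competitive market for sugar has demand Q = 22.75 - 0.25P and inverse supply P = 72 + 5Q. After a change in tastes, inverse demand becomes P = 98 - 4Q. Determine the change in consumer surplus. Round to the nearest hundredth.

7.78

Rewriting demand in inverse form: P = 91 - 4Q.
Initial equilibrium: Q_0 = 2.1111, P_0 = 82.5556; CS_0 = (1/2)(2.1111)(8.4444) = 8.9136, PS_0 = (1/2)(2.1111)(10.5556) = 11.142.
New equilibrium: 98 - 4Q = 72 + 5Q gives Q_1 = 2.8889, P_1 = 86.4444; CS_1 = 16.6914, PS_1 = 20.8642.
Change in consumer surplus = 16.6914 - 8.9136 = 7.7778.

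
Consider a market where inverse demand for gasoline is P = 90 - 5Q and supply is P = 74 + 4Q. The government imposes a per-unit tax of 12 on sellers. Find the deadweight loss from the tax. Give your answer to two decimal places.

Without the tax, 90 - 5Q = 74 + 4Q so Q* = 1.7778 and P* = 81.1111.
A tax on sellers shifts supply up by 12: 90 - 5Q = 74 + 4Q + 12, so Q_t = 0.4444. Buyers pay P_b = 87.7778; sellers receive P_s = P_b - 12 = 75.7778.
Deadweight loss is the triangle between the curves from Q_t to Q*: (1/2)(1.7778 - 0.4444)(12) = 8.

8.00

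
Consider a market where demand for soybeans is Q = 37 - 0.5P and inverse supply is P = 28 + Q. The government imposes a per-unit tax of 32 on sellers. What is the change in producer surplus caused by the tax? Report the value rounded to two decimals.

Rewriting demand in inverse form: P = 74 - 2Q.
Pre-tax equilibrium: 74 - 2Q = 28 + Q gives Q* = 15.3333, P* = 43.3333.
A tax on sellers shifts supply up by 32: 74 - 2Q = 28 + Q + 32, so Q_t = 4.6667. Buyers pay P_b = 64.6667; sellers receive P_s = P_b - 32 = 32.6667.
PS falls from (1/2)(15.3333)(15.3333) = 117.5556 to (1/2)(4.6667)(4.6667) = 10.8889, a change of -106.6667.

-106.67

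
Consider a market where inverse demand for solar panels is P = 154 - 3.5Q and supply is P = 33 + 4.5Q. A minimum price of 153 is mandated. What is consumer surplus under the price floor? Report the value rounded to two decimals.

Free-market equilibrium: 154 - 3.5Q = 33 + 4.5Q gives Q* = 15.125, P* = 101.0625.
At the floor price 153, quantity demanded is (154 - 153)/3.5 = 0.2857; demand is the short side, so Q = 0.2857 trades at P = 153.
CS is the triangle under demand above 153: (1/2)(0.2857)(154 - 153) = 0.1429.

0.14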